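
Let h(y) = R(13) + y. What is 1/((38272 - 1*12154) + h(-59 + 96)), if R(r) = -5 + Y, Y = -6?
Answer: 1/26144 ≈ 3.8250e-5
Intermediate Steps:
R(r) = -11 (R(r) = -5 - 6 = -11)
h(y) = -11 + y
1/((38272 - 1*12154) + h(-59 + 96)) = 1/((38272 - 1*12154) + (-11 + (-59 + 96))) = 1/((38272 - 12154) + (-11 + 37)) = 1/(26118 + 26) = 1/26144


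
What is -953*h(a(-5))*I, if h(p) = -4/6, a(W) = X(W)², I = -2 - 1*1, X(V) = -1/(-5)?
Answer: -1906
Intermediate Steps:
X(V) = ⅕ (X(V) = -1*(-⅕) = ⅕)
I = -3 (I = -2 - 1 = -3)
a(W) = 1/25 (a(W) = (⅕)² = 1/25)
h(p) = -⅔ (h(p) = -4*⅙ = -⅔)
-953*h(a(-5))*I = -(-1906)*(-3)/3 = -953*2 = -1906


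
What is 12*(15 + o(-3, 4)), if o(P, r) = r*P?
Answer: 36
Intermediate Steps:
o(P, r) = P*r
12*(15 + o(-3, 4)) = 12*(15 - 3*4) = 12*(15 - 12) = 12*3 = 36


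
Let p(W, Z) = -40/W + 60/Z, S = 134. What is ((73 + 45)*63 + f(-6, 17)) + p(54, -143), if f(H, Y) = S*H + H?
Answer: 25570784/3861 ≈ 6622.8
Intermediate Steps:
f(H, Y) = 135*H (f(H, Y) = 134*H + H = 135*H)
((73 + 45)*63 + f(-6, 17)) + p(54, -143) = ((73 + 45)*63 + 135*(-6)) + (-40/54 + 60/(-143)) = (118*63 - 810) + (-40*1/54 + 60*(-1/143)) = (7434 - 810) + (-20/27 - 60/143) = 6624 - 4480/3861 = 25570784/3861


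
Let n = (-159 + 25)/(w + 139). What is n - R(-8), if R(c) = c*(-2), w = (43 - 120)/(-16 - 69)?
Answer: -100831/5946 ≈ -16.958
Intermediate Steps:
w = 77/85 (w = -77/(-85) = -77*(-1/85) = 77/85 ≈ 0.90588)
R(c) = -2*c
n = -5695/5946 (n = (-159 + 25)/(77/85 + 139) = -134/11892/85 = -134*85/11892 = -5695/5946 ≈ -0.95779)
n - R(-8) = -5695/5946 - (-2)*(-8) = -5695/5946 - 1*16 = -5695/5946 - 16 = -100831/5946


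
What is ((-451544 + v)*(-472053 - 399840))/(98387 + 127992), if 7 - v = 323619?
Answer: 675853090308/226379 ≈ 2.9855e+6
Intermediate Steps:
v = -323612 (v = 7 - 1*323619 = 7 - 323619 = -323612)
((-451544 + v)*(-472053 - 399840))/(98387 + 127992) = ((-451544 - 323612)*(-472053 - 399840))/(98387 + 127992) = -775156*(-871893)/226379 = 675853090308*(1/226379) = 675853090308/226379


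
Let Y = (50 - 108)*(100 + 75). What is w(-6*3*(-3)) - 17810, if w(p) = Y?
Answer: -27960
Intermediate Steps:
Y = -10150 (Y = -58*175 = -10150)
w(p) = -10150
w(-6*3*(-3)) - 17810 = -10150 - 17810 = -27960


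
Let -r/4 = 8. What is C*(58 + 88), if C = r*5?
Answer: -23360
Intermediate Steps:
r = -32 (r = -4*8 = -32)
C = -160 (C = -32*5 = -160)
C*(58 + 88) = -160*(58 + 88) = -160*146 = -23360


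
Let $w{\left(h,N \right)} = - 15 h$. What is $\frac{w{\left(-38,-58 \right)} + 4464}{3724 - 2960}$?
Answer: $\frac{2517}{382} \approx 6.589$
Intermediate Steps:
$\frac{w{\left(-38,-58 \right)} + 4464}{3724 - 2960} = \frac{\left(-15\right) \left(-38\right) + 4464}{3724 - 2960} = \frac{570 + 4464}{764} = 5034 \cdot \frac{1}{764} = \frac{2517}{382}$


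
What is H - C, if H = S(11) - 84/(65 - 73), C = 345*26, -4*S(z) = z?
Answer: -35849/4 ≈ -8962.3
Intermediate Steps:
S(z) = -z/4
C = 8970
H = 31/4 (H = -1/4*11 - 84/(65 - 73) = -11/4 - 84/(-8) = -11/4 - 1/8*(-84) = -11/4 + 21/2 = 31/4 ≈ 7.7500)
H - C = 31/4 - 1*8970 = 31/4 - 8970 = -35849/4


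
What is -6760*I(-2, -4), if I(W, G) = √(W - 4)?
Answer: -6760*I*√6 ≈ -16559.0*I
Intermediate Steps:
I(W, G) = √(-4 + W)
-6760*I(-2, -4) = -6760*√(-4 - 2) = -6760*I*√6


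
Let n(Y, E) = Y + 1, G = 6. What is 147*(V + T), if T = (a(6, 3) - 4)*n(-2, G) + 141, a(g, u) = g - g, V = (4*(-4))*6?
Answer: 7203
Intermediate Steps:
n(Y, E) = 1 + Y
V = -96 (V = -16*6 = -96)
a(g, u) = 0
T = 145 (T = (0 - 4)*(1 - 2) + 141 = -4*(-1) + 141 = 4 + 141 = 145)
147*(V + T) = 147*(-96 + 145) = 147*49 = 7203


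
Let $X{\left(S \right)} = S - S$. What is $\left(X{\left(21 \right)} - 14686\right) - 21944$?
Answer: $-36630$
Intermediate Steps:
$X{\left(S \right)} = 0$
$\left(X{\left(21 \right)} - 14686\right) - 21944 = \left(0 - 14686\right) - 21944 = -14686 - 21944 = -36630$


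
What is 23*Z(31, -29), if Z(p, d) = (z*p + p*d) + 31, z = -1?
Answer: -20677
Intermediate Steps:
Z(p, d) = 31 - p + d*p (Z(p, d) = (-p + p*d) + 31 = (-p + d*p) + 31 = 31 - p + d*p)
23*Z(31, -29) = 23*(31 - 1*31 - 29*31) = 23*(31 - 31 - 899) = 23*(-899) = -20677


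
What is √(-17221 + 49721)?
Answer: 50*√13 ≈ 180.28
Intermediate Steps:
√(-17221 + 49721) = √32500 = 50*√13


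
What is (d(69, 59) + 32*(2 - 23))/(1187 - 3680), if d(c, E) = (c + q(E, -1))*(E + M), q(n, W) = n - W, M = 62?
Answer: -4979/831 ≈ -5.9916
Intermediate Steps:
d(c, E) = (62 + E)*(1 + E + c) (d(c, E) = (c + (E - 1*(-1)))*(E + 62) = (c + (E + 1))*(62 + E) = (c + (1 + E))*(62 + E) = (1 + E + c)*(62 + E) = (62 + E)*(1 + E + c))
(d(69, 59) + 32*(2 - 23))/(1187 - 3680) = ((62 + 59**2 + 62*69 + 63*59 + 59*69) + 32*(2 - 23))/(1187 - 3680) = ((62 + 3481 + 4278 + 3717 + 4071) + 32*(-21))/(-2493) = (15609 - 672)*(-1/2493) = 14937*(-1/2493) = -4979/831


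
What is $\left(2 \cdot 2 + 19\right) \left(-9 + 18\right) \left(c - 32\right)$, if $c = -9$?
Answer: $-8487$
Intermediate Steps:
$\left(2 \cdot 2 + 19\right) \left(-9 + 18\right) \left(c - 32\right) = \left(2 \cdot 2 + 19\right) \left(-9 + 18\right) \left(-9 - 32\right) = \left(4 + 19\right) 9 \left(-41\right) = 23 \cdot 9 \left(-41\right) = 207 \left(-41\right) = -8487$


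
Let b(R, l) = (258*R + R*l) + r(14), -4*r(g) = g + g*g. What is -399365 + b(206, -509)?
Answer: -902247/2 ≈ -4.5112e+5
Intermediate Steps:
r(g) = -g/4 - g²/4 (r(g) = -(g + g*g)/4 = -(g + g²)/4 = -g/4 - g²/4)
b(R, l) = -105/2 + 258*R + R*l (b(R, l) = (258*R + R*l) - ¼*14*(1 + 14) = (258*R + R*l) - ¼*14*15 = (258*R + R*l) - 105/2 = -105/2 + 258*R + R*l)
-399365 + b(206, -509) = -399365 + (-105/2 + 258*206 + 206*(-509)) = -399365 + (-105/2 + 53148 - 104854) = -399365 - 103517/2 = -902247/2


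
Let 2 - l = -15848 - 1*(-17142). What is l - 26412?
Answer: -27704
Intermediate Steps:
l = -1292 (l = 2 - (-15848 - 1*(-17142)) = 2 - (-15848 + 17142) = 2 - 1*1294 = 2 - 1294 = -1292)
l - 26412 = -1292 - 26412 = -27704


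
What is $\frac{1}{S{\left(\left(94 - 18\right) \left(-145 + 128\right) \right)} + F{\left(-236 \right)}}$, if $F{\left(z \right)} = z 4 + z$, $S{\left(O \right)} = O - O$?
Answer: $- \frac{1}{1180} \approx -0.00084746$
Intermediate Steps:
$S{\left(O \right)} = 0$
$F{\left(z \right)} = 5 z$ ($F{\left(z \right)} = 4 z + z = 5 z$)
$\frac{1}{S{\left(\left(94 - 18\right) \left(-145 + 128\right) \right)} + F{\left(-236 \right)}} = \frac{1}{0 + 5 \left(-236\right)} = \frac{1}{0 - 1180} = \frac{1}{-1180} = - \frac{1}{1180}$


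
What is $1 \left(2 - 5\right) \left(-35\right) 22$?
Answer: $2310$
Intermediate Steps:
$1 \left(2 - 5\right) \left(-35\right) 22 = 1 \left(-3\right) \left(-35\right) 22 = \left(-3\right) \left(-35\right) 22 = 105 \cdot 22 = 2310$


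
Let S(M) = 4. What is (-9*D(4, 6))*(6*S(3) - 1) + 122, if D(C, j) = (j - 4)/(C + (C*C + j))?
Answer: 1379/13 ≈ 106.08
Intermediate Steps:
D(C, j) = (-4 + j)/(C + j + C²) (D(C, j) = (-4 + j)/(C + (C² + j)) = (-4 + j)/(C + (j + C²)) = (-4 + j)/(C + j + C²))
(-9*D(4, 6))*(6*S(3) - 1) + 122 = (-9*(-4 + 6)/(4 + 6 + 4²))*(6*4 - 1) + 122 = (-9*2/(4 + 6 + 16))*(24 - 1) + 122 = -9*2/26*23 + 122 = -9*1/13*23 + 122 = -9/13*23 + 122 = -207/13 + 122 = 1379/13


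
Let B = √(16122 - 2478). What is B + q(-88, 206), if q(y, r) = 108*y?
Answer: -9504 + 6*√379 ≈ -9387.2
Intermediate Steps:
B = 6*√379 (B = √13644 = 6*√379 ≈ 116.81)
B + q(-88, 206) = 6*√379 + 108*(-88) = 6*√379 - 9504 = -9504 + 6*√379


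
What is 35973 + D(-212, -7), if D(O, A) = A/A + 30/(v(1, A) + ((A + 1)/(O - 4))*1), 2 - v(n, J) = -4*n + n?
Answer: 6512374/181 ≈ 35980.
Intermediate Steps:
v(n, J) = 2 + 3*n (v(n, J) = 2 - (-4*n + n) = 2 - (-3)*n = 2 + 3*n)
D(O, A) = 1 + 30/(5 + (1 + A)/(-4 + O)) (D(O, A) = A/A + 30/((2 + 3*1) + ((A + 1)/(O - 4))*1) = 1 + 30/((2 + 3) + ((1 + A)/(-4 + O))*1) = 1 + 30/(5 + ((1 + A)/(-4 + O))*1) = 1 + 30/(5 + (1 + A)/(-4 + O)))
35973 + D(-212, -7) = 35973 + (-139 - 7 + 35*(-212))/(-19 - 7 + 5*(-212)) = 35973 + (-139 - 7 - 7420)/(-19 - 7 - 1060) = 35973 - 7566/(-1086) = 35973 - 1/1086*(-7566) = 35973 + 1261/181 = 6512374/181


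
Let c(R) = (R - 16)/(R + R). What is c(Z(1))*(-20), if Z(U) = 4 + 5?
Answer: 70/9 ≈ 7.7778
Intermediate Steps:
Z(U) = 9
c(R) = (-16 + R)/(2*R) (c(R) = (-16 + R)/((2*R)) = (-16 + R)*(1/(2*R)) = (-16 + R)/(2*R))
c(Z(1))*(-20) = ((½)*(-16 + 9)/9)*(-20) = ((½)*(⅑)*(-7))*(-20) = -7/18*(-20) = 70/9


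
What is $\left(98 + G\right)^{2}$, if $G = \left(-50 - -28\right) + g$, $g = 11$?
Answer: $7569$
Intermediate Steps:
$G = -11$ ($G = \left(-50 - -28\right) + 11 = \left(-50 + 28\right) + 11 = -22 + 11 = -11$)
$\left(98 + G\right)^{2} = \left(98 - 11\right)^{2} = 87^{2} = 7569$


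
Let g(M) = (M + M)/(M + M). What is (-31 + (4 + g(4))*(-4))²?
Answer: 2601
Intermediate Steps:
g(M) = 1 (g(M) = (2*M)/((2*M)) = (2*M)*(1/(2*M)) = 1)
(-31 + (4 + g(4))*(-4))² = (-31 + (4 + 1)*(-4))² = (-31 + 5*(-4))² = (-31 - 20)² = (-51)² = 2601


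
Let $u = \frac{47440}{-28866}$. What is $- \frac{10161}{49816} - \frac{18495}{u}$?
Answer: $\frac{41554872117}{3692611} \approx 11254.0$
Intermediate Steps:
$u = - \frac{23720}{14433}$ ($u = 47440 \left(- \frac{1}{28866}\right) = - \frac{23720}{14433} \approx -1.6435$)
$- \frac{10161}{49816} - \frac{18495}{u} = - \frac{10161}{49816} - \frac{18495}{- \frac{23720}{14433}} = \left(-10161\right) \frac{1}{49816} - - \frac{53387667}{4744} = - \frac{10161}{49816} + \frac{53387667}{4744} = \frac{41554872117}{3692611}$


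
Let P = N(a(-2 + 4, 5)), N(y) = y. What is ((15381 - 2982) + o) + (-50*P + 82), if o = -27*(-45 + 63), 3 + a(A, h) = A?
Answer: 12045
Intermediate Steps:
a(A, h) = -3 + A
P = -1 (P = -3 + (-2 + 4) = -3 + 2 = -1)
o = -486 (o = -27*18 = -486)
((15381 - 2982) + o) + (-50*P + 82) = ((15381 - 2982) - 486) + (-50*(-1) + 82) = (12399 - 486) + (50 + 82) = 11913 + 132 = 12045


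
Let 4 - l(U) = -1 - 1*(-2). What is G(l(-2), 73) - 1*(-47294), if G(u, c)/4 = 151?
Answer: 47898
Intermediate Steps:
l(U) = 3 (l(U) = 4 - (-1 - 1*(-2)) = 4 - (-1 + 2) = 4 - 1*1 = 4 - 1 = 3)
G(u, c) = 604 (G(u, c) = 4*151 = 604)
G(l(-2), 73) - 1*(-47294) = 604 - 1*(-47294) = 604 + 47294 = 47898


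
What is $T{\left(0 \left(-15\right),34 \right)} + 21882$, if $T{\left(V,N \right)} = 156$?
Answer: $22038$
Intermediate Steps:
$T{\left(0 \left(-15\right),34 \right)} + 21882 = 156 + 21882 = 22038$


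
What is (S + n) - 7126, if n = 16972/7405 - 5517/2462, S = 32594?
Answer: 464310841159/18231110 ≈ 25468.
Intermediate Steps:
n = 931679/18231110 (n = 16972*(1/7405) - 5517*1/2462 = 16972/7405 - 5517/2462 = 931679/18231110 ≈ 0.051104)
(S + n) - 7126 = (32594 + 931679/18231110) - 7126 = 594225731019/18231110 - 7126 = 464310841159/18231110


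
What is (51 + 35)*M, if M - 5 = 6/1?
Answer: 946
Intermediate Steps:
M = 11 (M = 5 + 6/1 = 5 + 6*1 = 5 + 6 = 11)
(51 + 35)*M = (51 + 35)*11 = 86*11 = 946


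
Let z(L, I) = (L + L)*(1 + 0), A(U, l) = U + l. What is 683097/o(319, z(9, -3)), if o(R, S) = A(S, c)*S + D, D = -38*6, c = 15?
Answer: 227699/122 ≈ 1866.4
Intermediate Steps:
z(L, I) = 2*L (z(L, I) = (2*L)*1 = 2*L)
D = -228
o(R, S) = -228 + S*(15 + S) (o(R, S) = (S + 15)*S - 228 = (15 + S)*S - 228 = S*(15 + S) - 228 = -228 + S*(15 + S))
683097/o(319, z(9, -3)) = 683097/(-228 + (2*9)*(15 + 2*9)) = 683097/(-228 + 18*(15 + 18)) = 683097/(-228 + 18*33) = 683097/(-228 + 594) = 683097/366 = 683097*(1/366) = 227699/122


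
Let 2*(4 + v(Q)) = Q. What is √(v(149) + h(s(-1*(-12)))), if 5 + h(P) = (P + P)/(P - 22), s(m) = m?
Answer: √6310/10 ≈ 7.9436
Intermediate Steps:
v(Q) = -4 + Q/2
h(P) = -5 + 2*P/(-22 + P) (h(P) = -5 + (P + P)/(P - 22) = -5 + (2*P)/(-22 + P) = -5 + 2*P/(-22 + P))
√(v(149) + h(s(-1*(-12)))) = √((-4 + (½)*149) + (110 - (-3)*(-12))/(-22 - 1*(-12))) = √((-4 + 149/2) + (110 - 3*12)/(-22 + 12)) = √(141/2 + (110 - 36)/(-10)) = √(141/2 - ⅒*74) = √(141/2 - 37/5) = √(631/10) = √6310/10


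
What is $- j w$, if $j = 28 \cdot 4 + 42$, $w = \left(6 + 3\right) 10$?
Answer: $-13860$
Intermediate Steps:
$w = 90$ ($w = 9 \cdot 10 = 90$)
$j = 154$ ($j = 112 + 42 = 154$)
$- j w = \left(-1\right) 154 \cdot 90 = \left(-154\right) 90 = -13860$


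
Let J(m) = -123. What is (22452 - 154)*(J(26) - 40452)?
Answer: -904741350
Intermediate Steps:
(22452 - 154)*(J(26) - 40452) = (22452 - 154)*(-123 - 40452) = 22298*(-40575) = -904741350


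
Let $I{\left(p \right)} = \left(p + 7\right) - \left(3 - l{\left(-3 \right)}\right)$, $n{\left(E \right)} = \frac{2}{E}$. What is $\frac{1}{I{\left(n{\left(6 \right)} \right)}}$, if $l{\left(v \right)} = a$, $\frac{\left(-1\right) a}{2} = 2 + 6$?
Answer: $- \frac{3}{35} \approx -0.085714$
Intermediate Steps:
$a = -16$ ($a = - 2 \left(2 + 6\right) = \left(-2\right) 8 = -16$)
$l{\left(v \right)} = -16$
$I{\left(p \right)} = -12 + p$ ($I{\left(p \right)} = \left(p + 7\right) - \left(3 - -16\right) = \left(7 + p\right) - \left(3 + 16\right) = \left(7 + p\right) - 19 = -12 + p$)
$\frac{1}{I{\left(n{\left(6 \right)} \right)}} = \frac{1}{-12 + \frac{2}{6}} = \frac{1}{-12 + 2 \cdot \frac{1}{6}} = \frac{1}{-12 + \frac{1}{3}} = \frac{1}{- \frac{35}{3}} = - \frac{3}{35}$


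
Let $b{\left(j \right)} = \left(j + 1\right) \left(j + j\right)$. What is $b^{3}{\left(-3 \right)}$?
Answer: $1728$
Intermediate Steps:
$b{\left(j \right)} = 2 j \left(1 + j\right)$ ($b{\left(j \right)} = \left(1 + j\right) 2 j = 2 j \left(1 + j\right)$)
$b^{3}{\left(-3 \right)} = \left(2 \left(-3\right) \left(1 - 3\right)\right)^{3} = \left(2 \left(-3\right) \left(-2\right)\right)^{3} = 12^{3} = 1728$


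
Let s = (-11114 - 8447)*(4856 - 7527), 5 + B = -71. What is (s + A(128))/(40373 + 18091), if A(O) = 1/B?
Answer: 1323601585/1481088 ≈ 893.67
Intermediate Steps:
B = -76 (B = -5 - 71 = -76)
A(O) = -1/76 (A(O) = 1/(-76) = -1/76)
s = 52247431 (s = -19561*(-2671) = 52247431)
(s + A(128))/(40373 + 18091) = (52247431 - 1/76)/(40373 + 18091) = (3970804755/76)/58464 = (3970804755/76)*(1/58464) = 1323601585/1481088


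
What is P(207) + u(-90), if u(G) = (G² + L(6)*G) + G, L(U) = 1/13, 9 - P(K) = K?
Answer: 101466/13 ≈ 7805.1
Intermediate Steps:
P(K) = 9 - K
L(U) = 1/13
u(G) = G² + 14*G/13 (u(G) = (G² + G/13) + G = G² + 14*G/13)
P(207) + u(-90) = (9 - 1*207) + (1/13)*(-90)*(14 + 13*(-90)) = (9 - 207) + (1/13)*(-90)*(14 - 1170) = -198 + (1/13)*(-90)*(-1156) = -198 + 104040/13 = 101466/13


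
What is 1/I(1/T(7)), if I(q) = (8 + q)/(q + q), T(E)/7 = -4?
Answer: -2/223 ≈ -0.0089686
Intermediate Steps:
T(E) = -28 (T(E) = 7*(-4) = -28)
I(q) = (8 + q)/(2*q) (I(q) = (8 + q)/((2*q)) = (8 + q)*(1/(2*q)) = (8 + q)/(2*q))
1/I(1/T(7)) = 1/((8 + 1/(-28))/(2*(1/(-28)))) = 1/((8 - 1/28)/(2*(-1/28))) = 1/((1/2)*(-28)*(223/28)) = 1/(-223/2) = -2/223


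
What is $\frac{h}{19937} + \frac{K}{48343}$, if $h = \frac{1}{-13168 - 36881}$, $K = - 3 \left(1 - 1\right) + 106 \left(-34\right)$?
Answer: $- \frac{3596168242795}{48237946455159} \approx -0.074551$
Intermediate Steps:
$K = -3604$ ($K = \left(-3\right) 0 - 3604 = 0 - 3604 = -3604$)
$h = - \frac{1}{50049}$ ($h = \frac{1}{-50049} = - \frac{1}{50049} \approx -1.998 \cdot 10^{-5}$)
$\frac{h}{19937} + \frac{K}{48343} = - \frac{1}{50049 \cdot 19937} - \frac{3604}{48343} = \left(- \frac{1}{50049}\right) \frac{1}{19937} - \frac{3604}{48343} = - \frac{1}{997826913} - \frac{3604}{48343} = - \frac{3596168242795}{48237946455159}$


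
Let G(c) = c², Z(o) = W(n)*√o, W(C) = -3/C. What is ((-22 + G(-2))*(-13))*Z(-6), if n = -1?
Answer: 702*I*√6 ≈ 1719.5*I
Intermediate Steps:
Z(o) = 3*√o (Z(o) = (-3/(-1))*√o = (-3*(-1))*√o = 3*√o)
((-22 + G(-2))*(-13))*Z(-6) = ((-22 + (-2)²)*(-13))*(3*√(-6)) = ((-22 + 4)*(-13))*(3*(I*√6)) = (-18*(-13))*(3*I*√6) = 234*(3*I*√6) = 702*I*√6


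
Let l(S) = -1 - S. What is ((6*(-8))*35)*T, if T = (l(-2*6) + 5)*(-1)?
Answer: 26880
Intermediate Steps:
T = -16 (T = ((-1 - (-2)*6) + 5)*(-1) = ((-1 - 1*(-12)) + 5)*(-1) = ((-1 + 12) + 5)*(-1) = (11 + 5)*(-1) = 16*(-1) = -16)
((6*(-8))*35)*T = ((6*(-8))*35)*(-16) = -48*35*(-16) = -1680*(-16) = 26880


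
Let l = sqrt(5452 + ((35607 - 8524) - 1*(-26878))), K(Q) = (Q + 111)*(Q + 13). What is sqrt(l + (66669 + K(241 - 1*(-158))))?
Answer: sqrt(276789 + sqrt(59413)) ≈ 526.34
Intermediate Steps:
K(Q) = (13 + Q)*(111 + Q) (K(Q) = (111 + Q)*(13 + Q) = (13 + Q)*(111 + Q))
l = sqrt(59413) (l = sqrt(5452 + (27083 + 26878)) = sqrt(5452 + 53961) = sqrt(59413) ≈ 243.75)
sqrt(l + (66669 + K(241 - 1*(-158)))) = sqrt(sqrt(59413) + (66669 + (1443 + (241 - 1*(-158))**2 + 124*(241 - 1*(-158))))) = sqrt(sqrt(59413) + (66669 + (1443 + (241 + 158)**2 + 124*(241 + 158)))) = sqrt(sqrt(59413) + (66669 + (1443 + 399**2 + 124*399))) = sqrt(sqrt(59413) + (66669 + (1443 + 159201 + 49476))) = sqrt(sqrt(59413) + (66669 + 210120)) = sqrt(sqrt(59413) + 276789) = sqrt(276789 + sqrt(59413))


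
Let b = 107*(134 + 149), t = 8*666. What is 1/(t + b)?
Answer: 1/35609 ≈ 2.8083e-5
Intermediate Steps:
t = 5328
b = 30281 (b = 107*283 = 30281)
1/(t + b) = 1/(5328 + 30281) = 1/35609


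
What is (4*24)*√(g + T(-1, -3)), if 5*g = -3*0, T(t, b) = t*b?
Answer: 96*√3 ≈ 166.28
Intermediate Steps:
T(t, b) = b*t
g = 0 (g = (-3*0)/5 = (⅕)*0 = 0)
(4*24)*√(g + T(-1, -3)) = (4*24)*√(0 - 3*(-1)) = 96*√(0 + 3) = 96*√3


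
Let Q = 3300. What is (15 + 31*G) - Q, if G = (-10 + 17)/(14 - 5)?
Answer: -29348/9 ≈ -3260.9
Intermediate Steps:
G = 7/9 ≈ 0.77778
(15 + 31*G) - Q = (15 + 31*(7/9)) - 1*3300 = (15 + 217/9) - 3300 = 352/9 - 3300 = -29348/9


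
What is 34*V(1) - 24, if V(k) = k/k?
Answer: 10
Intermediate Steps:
V(k) = 1
34*V(1) - 24 = 34*1 - 24 = 34 - 24 = 10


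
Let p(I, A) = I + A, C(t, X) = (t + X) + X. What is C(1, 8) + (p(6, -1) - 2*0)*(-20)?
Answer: -83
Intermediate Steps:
C(t, X) = t + 2*X (C(t, X) = (X + t) + X = t + 2*X)
p(I, A) = A + I
C(1, 8) + (p(6, -1) - 2*0)*(-20) = (1 + 2*8) + ((-1 + 6) - 2*0)*(-20) = (1 + 16) + (5 + 0)*(-20) = 17 + 5*(-20) = 17 - 100 = -83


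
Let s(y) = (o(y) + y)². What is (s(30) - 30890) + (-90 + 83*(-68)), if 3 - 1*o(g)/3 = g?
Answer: -34023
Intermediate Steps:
o(g) = 9 - 3*g
s(y) = (9 - 2*y)² (s(y) = ((9 - 3*y) + y)² = (9 - 2*y)²)
(s(30) - 30890) + (-90 + 83*(-68)) = ((-9 + 2*30)² - 30890) + (-90 + 83*(-68)) = ((-9 + 60)² - 30890) + (-90 - 5644) = (51² - 30890) - 5734 = (2601 - 30890) - 5734 = -28289 - 5734 = -34023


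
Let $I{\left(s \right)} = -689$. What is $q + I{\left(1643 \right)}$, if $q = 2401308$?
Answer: $2400619$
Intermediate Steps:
$q + I{\left(1643 \right)} = 2401308 - 689 = 2400619$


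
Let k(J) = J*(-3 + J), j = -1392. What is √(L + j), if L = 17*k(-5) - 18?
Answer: I*√730 ≈ 27.019*I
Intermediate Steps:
L = 662 (L = 17*(-5*(-3 - 5)) - 18 = 17*(-5*(-8)) - 18 = 17*40 - 18 = 680 - 18 = 662)
√(L + j) = √(662 - 1392) = √(-730) = I*√730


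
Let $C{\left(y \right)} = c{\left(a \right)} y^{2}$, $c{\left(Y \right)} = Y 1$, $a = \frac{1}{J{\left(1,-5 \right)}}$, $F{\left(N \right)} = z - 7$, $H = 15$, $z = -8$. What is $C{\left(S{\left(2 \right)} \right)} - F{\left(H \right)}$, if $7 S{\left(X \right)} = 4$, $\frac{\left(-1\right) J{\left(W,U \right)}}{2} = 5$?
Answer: $\frac{3667}{245} \approx 14.967$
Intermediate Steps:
$J{\left(W,U \right)} = -10$ ($J{\left(W,U \right)} = \left(-2\right) 5 = -10$)
$S{\left(X \right)} = \frac{4}{7}$ ($S{\left(X \right)} = \frac{1}{7} \cdot 4 = \frac{4}{7}$)
$F{\left(N \right)} = -15$ ($F{\left(N \right)} = -8 - 7 = -15$)
$a = - \frac{1}{10}$ ($a = \frac{1}{-10} = - \frac{1}{10} \approx -0.1$)
$c{\left(Y \right)} = Y$
$C{\left(y \right)} = - \frac{y^{2}}{10}$
$C{\left(S{\left(2 \right)} \right)} - F{\left(H \right)} = - \frac{\left(\frac{4}{7}\right)^{2}}{10} - -15 = \left(- \frac{1}{10}\right) \frac{16}{49} + 15 = - \frac{8}{245} + 15 = \frac{3667}{245}$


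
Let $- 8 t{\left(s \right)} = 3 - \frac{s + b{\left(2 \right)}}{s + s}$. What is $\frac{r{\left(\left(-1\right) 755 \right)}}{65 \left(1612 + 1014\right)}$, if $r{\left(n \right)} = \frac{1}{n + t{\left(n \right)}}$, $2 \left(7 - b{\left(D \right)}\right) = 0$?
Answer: $- \frac{604}{77870331279} \approx -7.7565 \cdot 10^{-9}$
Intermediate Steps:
$b{\left(D \right)} = 7$ ($b{\left(D \right)} = 7 - 0 = 7 + 0 = 7$)
$t{\left(s \right)} = - \frac{3}{8} + \frac{7 + s}{16 s}$ ($t{\left(s \right)} = - \frac{3 - \frac{s + 7}{s + s}}{8} = - \frac{3 - \frac{7 + s}{2 s}}{8} = - \frac{3}{8} + \frac{7 + s}{16 s}$)
$r{\left(n \right)} = \frac{1}{n + \frac{7 - 5 n}{16 n}}$
$\frac{r{\left(\left(-1\right) 755 \right)}}{65 \left(1612 + 1014\right)} = \frac{16 \left(\left(-1\right) 755\right) \frac{1}{7 - 5 \left(\left(-1\right) 755\right) + 16 \left(\left(-1\right) 755\right)^{2}}}{65 \left(1612 + 1014\right)} = \frac{16 \left(-755\right) \frac{1}{7 - -3775 + 16 \left(-755\right)^{2}}}{65 \cdot 2626} = \frac{16 \left(-755\right) \frac{1}{7 + 3775 + 16 \cdot 570025}}{170690} = 16 \left(-755\right) \frac{1}{7 + 3775 + 9120400} \cdot \frac{1}{170690} = 16 \left(-755\right) \frac{1}{9124182} \cdot \frac{1}{170690} = \left(- \frac{6040}{4562091}\right) \frac{1}{170690} = - \frac{604}{77870331279}$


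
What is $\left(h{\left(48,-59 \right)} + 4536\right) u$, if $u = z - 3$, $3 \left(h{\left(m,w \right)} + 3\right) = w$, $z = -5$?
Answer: $- \frac{108320}{3} \approx -36107.0$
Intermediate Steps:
$h{\left(m,w \right)} = -3 + \frac{w}{3}$
$u = -8$ ($u = -5 - 3 = -8$)
$\left(h{\left(48,-59 \right)} + 4536\right) u = \left(\left(-3 + \frac{1}{3} \left(-59\right)\right) + 4536\right) \left(-8\right) = \left(\left(-3 - \frac{59}{3}\right) + 4536\right) \left(-8\right) = \left(- \frac{68}{3} + 4536\right) \left(-8\right) = \frac{13540}{3} \left(-8\right) = - \frac{108320}{3}$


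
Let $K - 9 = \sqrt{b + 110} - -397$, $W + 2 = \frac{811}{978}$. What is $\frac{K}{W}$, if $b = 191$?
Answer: $- \frac{397068}{1145} - \frac{978 \sqrt{301}}{1145} \approx -361.6$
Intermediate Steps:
$W = - \frac{1145}{978}$ ($W = -2 + \frac{811}{978} = - \frac{1145}{978} \approx -1.1708$)
$K = 406 + \sqrt{301}$ ($K = 9 + \left(\sqrt{191 + 110} - -397\right) = 9 + \left(\sqrt{301} + 397\right) = 9 + \left(397 + \sqrt{301}\right) = 406 + \sqrt{301} \approx 423.35$)
$\frac{K}{W} = \frac{406 + \sqrt{301}}{- \frac{1145}{978}} = \left(406 + \sqrt{301}\right) \left(- \frac{978}{1145}\right) = - \frac{397068}{1145} - \frac{978 \sqrt{301}}{1145}$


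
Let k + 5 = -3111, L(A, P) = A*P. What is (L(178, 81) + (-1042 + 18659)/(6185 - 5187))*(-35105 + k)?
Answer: -550641576601/998 ≈ -5.5175e+8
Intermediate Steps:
k = -3116 (k = -5 - 3111 = -3116)
(L(178, 81) + (-1042 + 18659)/(6185 - 5187))*(-35105 + k) = (178*81 + (-1042 + 18659)/(6185 - 5187))*(-35105 - 3116) = (14418 + 17617/998)*(-38221) = (14406781/998)*(-38221) = -550641576601/998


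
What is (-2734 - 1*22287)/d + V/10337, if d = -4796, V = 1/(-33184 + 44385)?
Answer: 2897049909273/555303598652 ≈ 5.2171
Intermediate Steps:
V = 1/11201 ≈ 8.9278e-5
(-2734 - 1*22287)/d + V/10337 = (-2734 - 1*22287)/(-4796) + (1/11201)/10337 = (-2734 - 22287)*(-1/4796) + (1/11201)*(1/10337) = -25021*(-1/4796) + 1/115784737 = 25021/4796 + 1/115784737 = 2897049909273/555303598652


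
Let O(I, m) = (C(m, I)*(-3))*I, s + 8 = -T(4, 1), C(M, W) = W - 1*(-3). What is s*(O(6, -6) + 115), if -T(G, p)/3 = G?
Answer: -188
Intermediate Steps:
T(G, p) = -3*G
C(M, W) = 3 + W (C(M, W) = W + 3 = 3 + W)
s = 4 (s = -8 - (-3)*4 = -8 - 1*(-12) = -8 + 12 = 4)
O(I, m) = I*(-9 - 3*I) (O(I, m) = ((3 + I)*(-3))*I = (-9 - 3*I)*I = I*(-9 - 3*I))
s*(O(6, -6) + 115) = 4*(-3*6*(3 + 6) + 115) = 4*(-3*6*9 + 115) = 4*(-162 + 115) = 4*(-47) = -188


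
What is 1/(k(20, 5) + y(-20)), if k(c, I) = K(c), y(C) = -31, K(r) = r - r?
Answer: -1/31 ≈ -0.032258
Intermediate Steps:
K(r) = 0
k(c, I) = 0
1/(k(20, 5) + y(-20)) = 1/(0 - 31) = 1/(-31) = -1/31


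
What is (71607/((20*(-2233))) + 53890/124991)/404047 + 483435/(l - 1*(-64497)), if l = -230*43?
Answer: 5371199175221495047/606710663234332580 ≈ 8.8530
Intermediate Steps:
l = -9890
(71607/((20*(-2233))) + 53890/124991)/404047 + 483435/(l - 1*(-64497)) = (71607/((20*(-2233))) + 53890/124991)/404047 + 483435/(-9890 - 1*(-64497)) = (71607/(-44660) + 53890*(1/124991))*(1/404047) + 483435/(-9890 + 64497) = (71607*(-1/44660) + 53890/124991)*(1/404047) + 483435/54607 = (-71607/44660 + 53890/124991)*(1/404047) + 483435*(1/54607) = -6543503137/5582098060*1/404047 + 483435/54607 = -6543503137/2255429974848820 + 483435/54607 = 5371199175221495047/606710663234332580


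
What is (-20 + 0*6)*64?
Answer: -1280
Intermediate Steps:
(-20 + 0*6)*64 = (-20 + 0)*64 = -20*64 = -1280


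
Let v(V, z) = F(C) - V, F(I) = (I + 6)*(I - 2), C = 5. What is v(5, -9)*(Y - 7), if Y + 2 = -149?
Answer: -4424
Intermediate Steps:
Y = -151 (Y = -2 - 149 = -151)
F(I) = (-2 + I)*(6 + I) (F(I) = (6 + I)*(-2 + I) = (-2 + I)*(6 + I))
v(V, z) = 33 - V (v(V, z) = (-12 + 5² + 4*5) - V = (-12 + 25 + 20) - V = 33 - V)
v(5, -9)*(Y - 7) = (33 - 1*5)*(-151 - 7) = (33 - 5)*(-158) = 28*(-158) = -4424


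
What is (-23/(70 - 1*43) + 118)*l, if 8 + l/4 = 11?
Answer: 12652/9 ≈ 1405.8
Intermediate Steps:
l = 12 (l = -32 + 4*11 = -32 + 44 = 12)
(-23/(70 - 1*43) + 118)*l = (-23/(70 - 1*43) + 118)*12 = (-23/(70 - 43) + 118)*12 = (-23/27 + 118)*12 = (3163/27)*12 = 12652/9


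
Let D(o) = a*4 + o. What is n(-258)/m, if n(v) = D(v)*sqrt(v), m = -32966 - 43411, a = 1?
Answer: 254*I*sqrt(258)/76377 ≈ 0.053417*I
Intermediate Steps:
m = -76377
D(o) = 4 + o (D(o) = 1*4 + o = 4 + o)
n(v) = sqrt(v)*(4 + v) (n(v) = (4 + v)*sqrt(v) = sqrt(v)*(4 + v))
n(-258)/m = (sqrt(-258)*(4 - 258))/(-76377) = ((I*sqrt(258))*(-254))*(-1/76377) = -254*I*sqrt(258)*(-1/76377) = 254*I*sqrt(258)/76377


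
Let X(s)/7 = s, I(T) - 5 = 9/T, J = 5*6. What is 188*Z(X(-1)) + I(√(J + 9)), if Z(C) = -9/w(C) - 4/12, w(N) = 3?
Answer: -1865/3 + 3*√39/13 ≈ -620.23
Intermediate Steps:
J = 30
I(T) = 5 + 9/T
X(s) = 7*s
Z(C) = -10/3 (Z(C) = -9/3 - 4/12 = -9*⅓ - 4*1/12 = -3 - ⅓ = -10/3)
188*Z(X(-1)) + I(√(J + 9)) = 188*(-10/3) + (5 + 9/(√(30 + 9))) = -1880/3 + (5 + 9/(√39)) = -1880/3 + (5 + 9*(√39/39)) = -1880/3 + (5 + 3*√39/13) = -1865/3 + 3*√39/13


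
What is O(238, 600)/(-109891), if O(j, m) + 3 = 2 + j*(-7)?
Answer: 1667/109891 ≈ 0.015170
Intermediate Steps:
O(j, m) = -1 - 7*j (O(j, m) = -3 + (2 + j*(-7)) = -3 + (2 - 7*j) = -1 - 7*j)
O(238, 600)/(-109891) = (-1 - 7*238)/(-109891) = (-1 - 1666)*(-1/109891) = -1667*(-1/109891) = 1667/109891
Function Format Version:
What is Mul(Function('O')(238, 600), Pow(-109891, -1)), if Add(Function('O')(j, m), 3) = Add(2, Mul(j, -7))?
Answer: Rational(1667, 109891) ≈ 0.015170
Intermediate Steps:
Function('O')(j, m) = Add(-1, Mul(-7, j)) (Function('O')(j, m) = Add(-3, Add(2, Mul(j, -7))) = Add(-3, Add(2, Mul(-7, j))) = Add(-1, Mul(-7, j)))
Mul(Function('O')(238, 600), Pow(-109891, -1)) = Mul(Add(-1, Mul(-7, 238)), Pow(-109891, -1)) = Mul(Add(-1, -1666), Rational(-1, 109891)) = Mul(-1667, Rational(-1, 109891)) = Rational(1667, 109891)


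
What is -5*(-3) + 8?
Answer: 23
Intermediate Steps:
-5*(-3) + 8 = 15 + 8 = 23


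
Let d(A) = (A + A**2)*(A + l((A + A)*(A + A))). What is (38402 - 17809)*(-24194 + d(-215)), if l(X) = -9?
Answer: -212734627362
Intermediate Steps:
d(A) = (-9 + A)*(A + A**2) (d(A) = (A + A**2)*(A - 9) = (A + A**2)*(-9 + A) = (-9 + A)*(A + A**2))
(38402 - 17809)*(-24194 + d(-215)) = (38402 - 17809)*(-24194 - 215*(-9 + (-215)**2 - 8*(-215))) = 20593*(-24194 - 215*(-9 + 46225 + 1720)) = 20593*(-24194 - 215*47936) = 20593*(-24194 - 10306240) = 20593*(-10330434) = -212734627362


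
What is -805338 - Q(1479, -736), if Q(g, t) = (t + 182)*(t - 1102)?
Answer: -1823590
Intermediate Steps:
Q(g, t) = (-1102 + t)*(182 + t) (Q(g, t) = (182 + t)*(-1102 + t) = (-1102 + t)*(182 + t))
-805338 - Q(1479, -736) = -805338 - (-200564 + (-736)² - 920*(-736)) = -805338 - (-200564 + 541696 + 677120) = -805338 - 1*1018252 = -805338 - 1018252 = -1823590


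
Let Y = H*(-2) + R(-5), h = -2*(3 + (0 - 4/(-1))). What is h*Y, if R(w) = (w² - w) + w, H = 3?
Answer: -266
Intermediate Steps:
R(w) = w²
h = -14 (h = -2*(3 + (0 - 4*(-1))) = -2*(3 + (0 - 1*(-4))) = -2*(3 + (0 + 4)) = -2*(3 + 4) = -2*7 = -14)
Y = 19 (Y = 3*(-2) + (-5)² = -6 + 25 = 19)
h*Y = -14*19 = -266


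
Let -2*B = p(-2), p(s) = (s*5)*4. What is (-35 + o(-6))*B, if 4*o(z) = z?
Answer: -730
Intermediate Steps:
p(s) = 20*s (p(s) = (5*s)*4 = 20*s)
o(z) = z/4
B = 20 (B = -10*(-2) = -½*(-40) = 20)
(-35 + o(-6))*B = (-35 + (¼)*(-6))*20 = (-35 - 3/2)*20 = -73/2*20 = -730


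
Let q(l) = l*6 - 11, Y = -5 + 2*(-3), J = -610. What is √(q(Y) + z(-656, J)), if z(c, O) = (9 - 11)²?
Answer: I*√73 ≈ 8.544*I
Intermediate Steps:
Y = -11 (Y = -5 - 6 = -11)
z(c, O) = 4 (z(c, O) = (-2)² = 4)
q(l) = -11 + 6*l (q(l) = 6*l - 11 = -11 + 6*l)
√(q(Y) + z(-656, J)) = √((-11 + 6*(-11)) + 4) = √((-11 - 66) + 4) = √(-77 + 4) = √(-73) = I*√73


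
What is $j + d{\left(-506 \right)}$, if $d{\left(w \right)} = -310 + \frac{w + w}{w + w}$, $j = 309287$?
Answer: $308978$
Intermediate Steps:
$d{\left(w \right)} = -309$ ($d{\left(w \right)} = -310 + \frac{2 w}{2 w} = -310 + 2 w \frac{1}{2 w} = -310 + 1 = -309$)
$j + d{\left(-506 \right)} = 309287 - 309 = 308978$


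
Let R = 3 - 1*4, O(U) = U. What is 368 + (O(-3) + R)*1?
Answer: 364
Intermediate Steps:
R = -1 (R = 3 - 4 = -1)
368 + (O(-3) + R)*1 = 368 + (-3 - 1)*1 = 368 - 4*1 = 368 - 4 = 364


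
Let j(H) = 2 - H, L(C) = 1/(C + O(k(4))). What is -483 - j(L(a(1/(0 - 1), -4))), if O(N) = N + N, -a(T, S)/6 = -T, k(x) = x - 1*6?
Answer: -4851/10 ≈ -485.10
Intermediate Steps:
k(x) = -6 + x (k(x) = x - 6 = -6 + x)
a(T, S) = 6*T (a(T, S) = -(-6)*T = 6*T)
O(N) = 2*N
L(C) = 1/(-4 + C) (L(C) = 1/(C + 2*(-6 + 4)) = 1/(C + 2*(-2)) = 1/(C - 4) = 1/(-4 + C))
-483 - j(L(a(1/(0 - 1), -4))) = -483 - (2 - 1/(-4 + 6/(0 - 1))) = -483 - (2 - 1/(-4 + 6/(-1))) = -483 - (2 - 1/(-4 + 6*(-1))) = -483 - (2 - 1/(-4 - 6)) = -483 - (2 - 1/(-10)) = -483 - (2 - 1*(-⅒)) = -483 - (2 + ⅒) = -483 - 1*21/10 = -483 - 21/10 = -4851/10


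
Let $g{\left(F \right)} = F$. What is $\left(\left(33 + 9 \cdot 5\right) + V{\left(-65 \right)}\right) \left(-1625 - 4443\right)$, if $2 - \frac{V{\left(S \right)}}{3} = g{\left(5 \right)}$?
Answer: $-418692$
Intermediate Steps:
$V{\left(S \right)} = -9$ ($V{\left(S \right)} = 6 - 15 = -9$)
$\left(\left(33 + 9 \cdot 5\right) + V{\left(-65 \right)}\right) \left(-1625 - 4443\right) = \left(\left(33 + 9 \cdot 5\right) - 9\right) \left(-1625 - 4443\right) = \left(\left(33 + 45\right) - 9\right) \left(-6068\right) = \left(78 - 9\right) \left(-6068\right) = 69 \left(-6068\right) = -418692$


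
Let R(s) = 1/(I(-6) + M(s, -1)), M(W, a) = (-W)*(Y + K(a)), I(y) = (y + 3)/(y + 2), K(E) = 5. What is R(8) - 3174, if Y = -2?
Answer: -295186/93 ≈ -3174.0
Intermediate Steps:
I(y) = (3 + y)/(2 + y)
M(W, a) = -3*W (M(W, a) = (-W)*(-2 + 5) = -W*3 = -3*W)
R(s) = 1/(¾ - 3*s) (R(s) = 1/((3 - 6)/(2 - 6) - 3*s) = 1/(-3/(-4) - 3*s) = 1/(-¼*(-3) - 3*s) = 1/(¾ - 3*s))
R(8) - 3174 = -4/(-3 + 12*8) - 3174 = -4/(-3 + 96) - 3174 = -4/93 - 3174 = -295186/93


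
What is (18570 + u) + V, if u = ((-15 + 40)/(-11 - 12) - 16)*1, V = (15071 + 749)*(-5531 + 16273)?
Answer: 3909010837/23 ≈ 1.6996e+8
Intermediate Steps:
V = 169938440 (V = 15820*10742 = 169938440)
u = -393/23 (u = (25/(-23) - 16)*1 = (25*(-1/23) - 16)*1 = (-25/23 - 16)*1 = -393/23*1 = -393/23 ≈ -17.087)
(18570 + u) + V = (18570 - 393/23) + 169938440 = 426717/23 + 169938440 = 3909010837/23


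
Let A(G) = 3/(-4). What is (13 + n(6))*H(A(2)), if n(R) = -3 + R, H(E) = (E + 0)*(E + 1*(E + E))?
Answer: 27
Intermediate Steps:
A(G) = -¾ (A(G) = 3*(-¼) = -¾)
H(E) = 3*E² (H(E) = E*(E + 1*(2*E)) = E*(E + 2*E) = E*(3*E) = 3*E²)
(13 + n(6))*H(A(2)) = (13 + (-3 + 6))*(3*(-¾)²) = (13 + 3)*(3*(9/16)) = 16*(27/16) = 27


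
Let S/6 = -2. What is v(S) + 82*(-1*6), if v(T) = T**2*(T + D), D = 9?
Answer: -924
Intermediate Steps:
S = -12 (S = 6*(-2) = -12)
v(T) = T**2*(9 + T) (v(T) = T**2*(T + 9) = T**2*(9 + T))
v(S) + 82*(-1*6) = (-12)**2*(9 - 12) + 82*(-1*6) = 144*(-3) + 82*(-6) = -432 - 492 = -924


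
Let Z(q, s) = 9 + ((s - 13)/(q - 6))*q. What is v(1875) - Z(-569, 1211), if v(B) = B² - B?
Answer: 2019719413/575 ≈ 3.5126e+6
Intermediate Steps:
Z(q, s) = 9 + q*(-13 + s)/(-6 + q) (Z(q, s) = 9 + ((-13 + s)/(-6 + q))*q = 9 + q*(-13 + s)/(-6 + q))
v(1875) - Z(-569, 1211) = 1875*(-1 + 1875) - (-54 - 4*(-569) - 569*1211)/(-6 - 569) = 1875*1874 - (-54 + 2276 - 689059)/(-575) = 3513750 - (-1)*(-686837)/575 = 3513750 - 1*686837/575 = 3513750 - 686837/575 = 2019719413/575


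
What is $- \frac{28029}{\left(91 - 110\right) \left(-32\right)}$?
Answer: $- \frac{28029}{608} \approx -46.1$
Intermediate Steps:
$- \frac{28029}{\left(91 - 110\right) \left(-32\right)} = - \frac{28029}{\left(-19\right) \left(-32\right)} = - \frac{28029}{608}$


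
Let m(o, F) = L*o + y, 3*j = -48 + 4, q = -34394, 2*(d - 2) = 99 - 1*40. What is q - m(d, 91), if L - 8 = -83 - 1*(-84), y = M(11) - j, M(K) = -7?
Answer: -208111/6 ≈ -34685.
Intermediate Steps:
d = 63/2 (d = 2 + (99 - 1*40)/2 = 2 + (99 - 40)/2 = 2 + (1/2)*59 = 2 + 59/2 = 63/2 ≈ 31.500)
j = -44/3 (j = (-48 + 4)/3 = (1/3)*(-44) = -44/3 ≈ -14.667)
y = 23/3 (y = -7 - 1*(-44/3) = -7 + 44/3 = 23/3 ≈ 7.6667)
L = 9 (L = 8 + (-83 - 1*(-84)) = 8 + (-83 + 84) = 8 + 1 = 9)
m(o, F) = 23/3 + 9*o (m(o, F) = 9*o + 23/3 = 23/3 + 9*o)
q - m(d, 91) = -34394 - (23/3 + 9*(63/2)) = -34394 - (23/3 + 567/2) = -34394 - 1*1747/6 = -34394 - 1747/6 = -208111/6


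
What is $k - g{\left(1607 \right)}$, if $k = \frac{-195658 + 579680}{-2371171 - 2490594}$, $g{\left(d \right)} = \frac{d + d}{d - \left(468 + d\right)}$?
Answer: $\frac{7722995207}{1137653010} \approx 6.7885$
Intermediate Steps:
$g{\left(d \right)} = - \frac{d}{234}$ ($g{\left(d \right)} = \frac{2 d}{-468} = 2 d \left(- \frac{1}{468}\right) = - \frac{d}{234}$)
$k = - \frac{384022}{4861765}$ ($k = \frac{384022}{-4861765} = 384022 \left(- \frac{1}{4861765}\right) = - \frac{384022}{4861765} \approx -0.078988$)
$k - g{\left(1607 \right)} = - \frac{384022}{4861765} - \left(- \frac{1}{234}\right) 1607 = - \frac{384022}{4861765} - - \frac{1607}{234} = - \frac{384022}{4861765} + \frac{1607}{234} = \frac{7722995207}{1137653010}$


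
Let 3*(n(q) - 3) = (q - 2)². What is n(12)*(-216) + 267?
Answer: -7581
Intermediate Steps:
n(q) = 3 + (-2 + q)²/3 (n(q) = 3 + (q - 2)²/3 = 3 + (-2 + q)²/3)
n(12)*(-216) + 267 = (3 + (-2 + 12)²/3)*(-216) + 267 = (3 + (⅓)*10²)*(-216) + 267 = (3 + (⅓)*100)*(-216) + 267 = (3 + 100/3)*(-216) + 267 = (109/3)*(-216) + 267 = -7848 + 267 = -7581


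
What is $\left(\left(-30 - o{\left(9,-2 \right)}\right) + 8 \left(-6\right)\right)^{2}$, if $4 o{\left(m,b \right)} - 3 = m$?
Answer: $6561$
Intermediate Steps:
$o{\left(m,b \right)} = \frac{3}{4} + \frac{m}{4}$
$\left(\left(-30 - o{\left(9,-2 \right)}\right) + 8 \left(-6\right)\right)^{2} = \left(\left(-30 - \left(\frac{3}{4} + \frac{1}{4} \cdot 9\right)\right) + 8 \left(-6\right)\right)^{2} = \left(\left(-30 - \left(\frac{3}{4} + \frac{9}{4}\right)\right) - 48\right)^{2} = \left(\left(-30 - 3\right) - 48\right)^{2} = \left(-33 - 48\right)^{2} = \left(-81\right)^{2} = 6561$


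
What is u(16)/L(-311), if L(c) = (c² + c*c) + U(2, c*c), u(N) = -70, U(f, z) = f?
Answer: -35/96722 ≈ -0.00036186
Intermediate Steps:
L(c) = 2 + 2*c² (L(c) = (c² + c*c) + 2 = (c² + c²) + 2 = 2*c² + 2 = 2 + 2*c²)
u(16)/L(-311) = -70/(2 + 2*(-311)²) = -70/(2 + 2*96721) = -70/(2 + 193442) = -70/193444 = -70*1/193444 = -35/96722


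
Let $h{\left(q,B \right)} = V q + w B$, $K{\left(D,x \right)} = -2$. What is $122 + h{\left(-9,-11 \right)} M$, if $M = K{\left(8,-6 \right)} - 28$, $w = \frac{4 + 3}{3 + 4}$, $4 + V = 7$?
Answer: $1262$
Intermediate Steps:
$V = 3$ ($V = -4 + 7 = 3$)
$w = 1$ ($w = \frac{7}{7} = 7 \cdot \frac{1}{7} = 1$)
$M = -30$ ($M = -2 - 28 = -30$)
$h{\left(q,B \right)} = B + 3 q$ ($h{\left(q,B \right)} = 3 q + 1 B = 3 q + B = B + 3 q$)
$122 + h{\left(-9,-11 \right)} M = 122 + \left(-11 + 3 \left(-9\right)\right) \left(-30\right) = 122 + \left(-11 - 27\right) \left(-30\right) = 122 - -1140 = 122 + 1140 = 1262$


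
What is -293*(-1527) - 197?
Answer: 447214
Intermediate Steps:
-293*(-1527) - 197 = 447411 - 197 = 447214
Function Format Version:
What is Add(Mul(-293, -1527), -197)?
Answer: 447214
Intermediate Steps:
Add(Mul(-293, -1527), -197) = Add(447411, -197) = 447214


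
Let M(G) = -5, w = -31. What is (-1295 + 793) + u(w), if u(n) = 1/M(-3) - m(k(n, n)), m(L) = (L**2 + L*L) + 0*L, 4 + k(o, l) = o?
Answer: -14761/5 ≈ -2952.2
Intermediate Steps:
k(o, l) = -4 + o
m(L) = 2*L**2 (m(L) = (L**2 + L**2) + 0 = 2*L**2 + 0 = 2*L**2)
u(n) = -1/5 - 2*(-4 + n)**2 (u(n) = 1/(-5) - 2*(-4 + n)**2 = -1/5 - 2*(-4 + n)**2)
(-1295 + 793) + u(w) = (-1295 + 793) + (-1/5 - 2*(-4 - 31)**2) = -502 + (-1/5 - 2*(-35)**2) = -502 + (-1/5 - 2*1225) = -502 + (-1/5 - 2450) = -502 - 12251/5 = -14761/5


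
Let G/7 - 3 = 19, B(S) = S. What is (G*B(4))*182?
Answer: 112112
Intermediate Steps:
G = 154 (G = 21 + 7*19 = 21 + 133 = 154)
(G*B(4))*182 = (154*4)*182 = 616*182 = 112112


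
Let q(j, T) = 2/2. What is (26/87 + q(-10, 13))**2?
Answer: 12769/7569 ≈ 1.6870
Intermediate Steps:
q(j, T) = 1 (q(j, T) = 2*(1/2) = 1)
(26/87 + q(-10, 13))**2 = (26/87 + 1)**2 = (113/87)**2 = 12769/7569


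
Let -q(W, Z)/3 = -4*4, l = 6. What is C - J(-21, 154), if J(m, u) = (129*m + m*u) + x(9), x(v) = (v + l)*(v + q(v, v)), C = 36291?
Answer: 41379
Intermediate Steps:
q(W, Z) = 48 (q(W, Z) = -(-12)*4 = -3*(-16) = 48)
x(v) = (6 + v)*(48 + v) (x(v) = (v + 6)*(v + 48) = (6 + v)*(48 + v))
J(m, u) = 855 + 129*m + m*u (J(m, u) = (129*m + m*u) + (288 + 9² + 54*9) = (129*m + m*u) + (288 + 81 + 486) = (129*m + m*u) + 855 = 855 + 129*m + m*u)
C - J(-21, 154) = 36291 - (855 + 129*(-21) - 21*154) = 36291 - (855 - 2709 - 3234) = 36291 - 1*(-5088) = 36291 + 5088 = 41379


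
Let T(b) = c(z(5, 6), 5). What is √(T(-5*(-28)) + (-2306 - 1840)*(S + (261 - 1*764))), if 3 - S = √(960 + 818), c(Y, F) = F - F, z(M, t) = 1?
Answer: √(2073000 + 4146*√1778) ≈ 1499.3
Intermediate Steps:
c(Y, F) = 0
S = 3 - √1778 (S = 3 - √(960 + 818) = 3 - √1778 ≈ -39.166)
T(b) = 0
√(T(-5*(-28)) + (-2306 - 1840)*(S + (261 - 1*764))) = √(0 + (-2306 - 1840)*((3 - √1778) + (261 - 1*764))) = √(0 - 4146*((3 - √1778) + (261 - 764))) = √(0 - 4146*((3 - √1778) - 503)) = √(0 - 4146*(-500 - √1778)) = √(0 + (2073000 + 4146*√1778)) = √(2073000 + 4146*√1778)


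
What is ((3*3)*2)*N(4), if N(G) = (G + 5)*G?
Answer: 648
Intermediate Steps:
N(G) = G*(5 + G) (N(G) = (5 + G)*G = G*(5 + G))
((3*3)*2)*N(4) = ((3*3)*2)*(4*(5 + 4)) = (9*2)*(4*9) = 18*36 = 648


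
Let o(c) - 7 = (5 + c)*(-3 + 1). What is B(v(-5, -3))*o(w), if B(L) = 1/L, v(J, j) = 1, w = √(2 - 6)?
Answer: -3 - 4*I ≈ -3.0 - 4.0*I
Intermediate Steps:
w = 2*I (w = √(-4) = 2*I ≈ 2.0*I)
o(c) = -3 - 2*c (o(c) = 7 + (5 + c)*(-3 + 1) = 7 + (5 + c)*(-2) = 7 + (-10 - 2*c) = -3 - 2*c)
B(v(-5, -3))*o(w) = (-3 - 4*I)/1 = 1*(-3 - 4*I) = -3 - 4*I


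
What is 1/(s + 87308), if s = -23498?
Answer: 1/63810 ≈ 1.5672e-5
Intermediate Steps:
1/(s + 87308) = 1/(-23498 + 87308) = 1/63810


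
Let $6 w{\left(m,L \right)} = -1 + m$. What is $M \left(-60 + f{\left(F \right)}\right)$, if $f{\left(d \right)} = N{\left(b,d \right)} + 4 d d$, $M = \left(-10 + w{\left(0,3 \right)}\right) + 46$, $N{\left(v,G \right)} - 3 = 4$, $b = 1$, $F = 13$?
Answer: $\frac{133945}{6} \approx 22324.0$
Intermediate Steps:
$w{\left(m,L \right)} = - \frac{1}{6} + \frac{m}{6}$ ($w{\left(m,L \right)} = \frac{-1 + m}{6} = - \frac{1}{6} + \frac{m}{6}$)
$N{\left(v,G \right)} = 7$ ($N{\left(v,G \right)} = 3 + 4 = 7$)
$M = \frac{215}{6}$ ($M = \left(-10 + \left(- \frac{1}{6} + \frac{1}{6} \cdot 0\right)\right) + 46 = \left(-10 + \left(- \frac{1}{6} + 0\right)\right) + 46 = \left(-10 - \frac{1}{6}\right) + 46 = - \frac{61}{6} + 46 = \frac{215}{6} \approx 35.833$)
$f{\left(d \right)} = 7 + 4 d^{2}$ ($f{\left(d \right)} = 7 + 4 d d = 7 + 4 d^{2}$)
$M \left(-60 + f{\left(F \right)}\right) = \frac{215 \left(-60 + \left(7 + 4 \cdot 13^{2}\right)\right)}{6} = \frac{215 \left(-60 + \left(7 + 4 \cdot 169\right)\right)}{6} = \frac{215 \left(-60 + \left(7 + 676\right)\right)}{6} = \frac{215 \left(-60 + 683\right)}{6} = \frac{215}{6} \cdot 623 = \frac{133945}{6}$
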